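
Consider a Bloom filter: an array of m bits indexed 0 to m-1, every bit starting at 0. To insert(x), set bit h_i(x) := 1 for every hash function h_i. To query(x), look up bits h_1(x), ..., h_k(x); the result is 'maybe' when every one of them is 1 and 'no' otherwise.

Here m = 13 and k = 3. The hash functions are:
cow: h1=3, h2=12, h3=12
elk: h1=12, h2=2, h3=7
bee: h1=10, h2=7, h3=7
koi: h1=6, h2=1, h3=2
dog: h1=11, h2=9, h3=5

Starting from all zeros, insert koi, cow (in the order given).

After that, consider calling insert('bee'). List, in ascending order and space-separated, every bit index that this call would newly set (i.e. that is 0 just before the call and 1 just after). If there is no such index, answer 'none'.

Start: bits=0000000000000
After insert 'koi': sets bits 1 2 6 -> bits=0110001000000
After insert 'cow': sets bits 3 12 -> bits=0111001000001
insert 'bee' would touch bits 7 10; currently bit7=0, bit10=0
Bits that are 0 among those (would change 0->1): 7 10

Answer: 7 10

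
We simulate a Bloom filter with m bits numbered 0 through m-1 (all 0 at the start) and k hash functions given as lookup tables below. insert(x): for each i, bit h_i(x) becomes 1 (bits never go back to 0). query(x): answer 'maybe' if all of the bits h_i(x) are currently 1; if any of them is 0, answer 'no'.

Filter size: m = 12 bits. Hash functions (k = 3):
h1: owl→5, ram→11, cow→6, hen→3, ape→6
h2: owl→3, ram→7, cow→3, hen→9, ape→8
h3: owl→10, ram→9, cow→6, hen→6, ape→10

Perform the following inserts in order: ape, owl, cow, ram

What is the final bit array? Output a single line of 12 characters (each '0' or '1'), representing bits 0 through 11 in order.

Start: bits=000000000000
After insert 'ape': sets bits 6 8 10 -> bits=000000101010
After insert 'owl': sets bits 3 5 10 -> bits=000101101010
After insert 'cow': sets bits 3 6 -> bits=000101101010
After insert 'ram': sets bits 7 9 11 -> bits=000101111111

Answer: 000101111111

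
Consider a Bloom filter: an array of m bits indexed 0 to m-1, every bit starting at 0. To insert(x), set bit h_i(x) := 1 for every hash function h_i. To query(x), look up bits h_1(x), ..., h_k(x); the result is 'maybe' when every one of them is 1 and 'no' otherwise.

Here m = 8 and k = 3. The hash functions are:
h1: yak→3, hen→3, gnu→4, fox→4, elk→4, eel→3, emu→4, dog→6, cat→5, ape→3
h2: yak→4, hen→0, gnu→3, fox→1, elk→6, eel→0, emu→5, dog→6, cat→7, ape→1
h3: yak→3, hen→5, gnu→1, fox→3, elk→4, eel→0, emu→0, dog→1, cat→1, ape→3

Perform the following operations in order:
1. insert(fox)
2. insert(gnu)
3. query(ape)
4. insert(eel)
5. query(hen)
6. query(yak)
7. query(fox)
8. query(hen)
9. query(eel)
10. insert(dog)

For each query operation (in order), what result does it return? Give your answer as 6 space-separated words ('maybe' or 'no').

Start: bits=00000000
Op 1: insert fox -> sets bits 1 3 4 -> bits=01011000
Op 2: insert gnu -> sets bits 1 3 4 -> bits=01011000
Op 3: query ape -> checks bit1=1, bit3=1 (all 1) -> maybe
Op 4: insert eel -> sets bits 0 3 -> bits=11011000
Op 5: query hen -> checks bit0=1, bit3=1, bit5=0 (has a 0) -> no
Op 6: query yak -> checks bit3=1, bit4=1 (all 1) -> maybe
Op 7: query fox -> checks bit1=1, bit3=1, bit4=1 (all 1) -> maybe
Op 8: query hen -> checks bit0=1, bit3=1, bit5=0 (has a 0) -> no
Op 9: query eel -> checks bit0=1, bit3=1 (all 1) -> maybe
Op 10: insert dog -> sets bits 1 6 -> bits=11011010
Query results in order: maybe no maybe maybe no maybe

Answer: maybe no maybe maybe no maybe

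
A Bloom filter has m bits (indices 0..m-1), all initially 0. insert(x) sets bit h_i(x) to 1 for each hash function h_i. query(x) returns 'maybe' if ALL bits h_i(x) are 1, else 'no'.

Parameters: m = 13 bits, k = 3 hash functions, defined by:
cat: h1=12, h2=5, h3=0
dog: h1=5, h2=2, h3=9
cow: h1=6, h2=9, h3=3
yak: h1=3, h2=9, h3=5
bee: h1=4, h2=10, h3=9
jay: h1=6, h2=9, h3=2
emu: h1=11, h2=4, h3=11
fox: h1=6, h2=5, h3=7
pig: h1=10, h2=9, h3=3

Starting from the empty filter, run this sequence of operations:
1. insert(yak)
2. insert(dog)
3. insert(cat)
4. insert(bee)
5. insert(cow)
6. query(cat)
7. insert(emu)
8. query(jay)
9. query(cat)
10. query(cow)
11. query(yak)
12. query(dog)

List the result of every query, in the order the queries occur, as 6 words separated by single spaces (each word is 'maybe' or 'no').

Start: bits=0000000000000
Op 1: insert yak -> sets bits 3 5 9 -> bits=0001010001000
Op 2: insert dog -> sets bits 2 5 9 -> bits=0011010001000
Op 3: insert cat -> sets bits 0 5 12 -> bits=1011010001001
Op 4: insert bee -> sets bits 4 9 10 -> bits=1011110001101
Op 5: insert cow -> sets bits 3 6 9 -> bits=1011111001101
Op 6: query cat -> checks bit0=1, bit5=1, bit12=1 (all 1) -> maybe
Op 7: insert emu -> sets bits 4 11 -> bits=1011111001111
Op 8: query jay -> checks bit2=1, bit6=1, bit9=1 (all 1) -> maybe
Op 9: query cat -> checks bit0=1, bit5=1, bit12=1 (all 1) -> maybe
Op 10: query cow -> checks bit3=1, bit6=1, bit9=1 (all 1) -> maybe
Op 11: query yak -> checks bit3=1, bit5=1, bit9=1 (all 1) -> maybe
Op 12: query dog -> checks bit2=1, bit5=1, bit9=1 (all 1) -> maybe
Query results in order: maybe maybe maybe maybe maybe maybe

Answer: maybe maybe maybe maybe maybe maybe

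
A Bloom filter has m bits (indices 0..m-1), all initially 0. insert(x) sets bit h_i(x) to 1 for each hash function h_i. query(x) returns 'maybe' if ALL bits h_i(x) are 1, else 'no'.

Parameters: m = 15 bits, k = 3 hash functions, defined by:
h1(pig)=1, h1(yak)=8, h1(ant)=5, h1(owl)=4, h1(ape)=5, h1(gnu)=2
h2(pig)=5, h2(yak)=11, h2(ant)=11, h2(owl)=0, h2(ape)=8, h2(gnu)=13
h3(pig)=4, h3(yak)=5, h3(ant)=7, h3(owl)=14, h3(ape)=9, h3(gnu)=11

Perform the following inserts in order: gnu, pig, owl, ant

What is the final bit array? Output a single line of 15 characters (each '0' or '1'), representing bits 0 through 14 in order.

Start: bits=000000000000000
After insert 'gnu': sets bits 2 11 13 -> bits=001000000001010
After insert 'pig': sets bits 1 4 5 -> bits=011011000001010
After insert 'owl': sets bits 0 4 14 -> bits=111011000001011
After insert 'ant': sets bits 5 7 11 -> bits=111011010001011

Answer: 111011010001011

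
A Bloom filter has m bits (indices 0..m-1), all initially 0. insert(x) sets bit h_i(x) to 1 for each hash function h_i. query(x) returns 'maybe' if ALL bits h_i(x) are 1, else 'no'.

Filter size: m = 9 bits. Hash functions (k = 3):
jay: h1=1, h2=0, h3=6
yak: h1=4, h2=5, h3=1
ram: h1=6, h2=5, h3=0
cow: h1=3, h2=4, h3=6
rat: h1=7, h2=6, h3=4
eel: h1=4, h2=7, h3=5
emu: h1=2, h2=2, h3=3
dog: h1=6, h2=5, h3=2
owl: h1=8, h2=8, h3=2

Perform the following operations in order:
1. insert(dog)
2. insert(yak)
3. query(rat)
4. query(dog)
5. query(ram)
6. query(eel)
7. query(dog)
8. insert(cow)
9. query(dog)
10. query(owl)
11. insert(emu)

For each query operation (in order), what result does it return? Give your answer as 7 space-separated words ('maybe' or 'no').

Answer: no maybe no no maybe maybe no

Derivation:
Start: bits=000000000
Op 1: insert dog -> sets bits 2 5 6 -> bits=001001100
Op 2: insert yak -> sets bits 1 4 5 -> bits=011011100
Op 3: query rat -> checks bit4=1, bit6=1, bit7=0 (has a 0) -> no
Op 4: query dog -> checks bit2=1, bit5=1, bit6=1 (all 1) -> maybe
Op 5: query ram -> checks bit0=0, bit5=1, bit6=1 (has a 0) -> no
Op 6: query eel -> checks bit4=1, bit5=1, bit7=0 (has a 0) -> no
Op 7: query dog -> checks bit2=1, bit5=1, bit6=1 (all 1) -> maybe
Op 8: insert cow -> sets bits 3 4 6 -> bits=011111100
Op 9: query dog -> checks bit2=1, bit5=1, bit6=1 (all 1) -> maybe
Op 10: query owl -> checks bit2=1, bit8=0 (has a 0) -> no
Op 11: insert emu -> sets bits 2 3 -> bits=011111100
Query results in order: no maybe no no maybe maybe no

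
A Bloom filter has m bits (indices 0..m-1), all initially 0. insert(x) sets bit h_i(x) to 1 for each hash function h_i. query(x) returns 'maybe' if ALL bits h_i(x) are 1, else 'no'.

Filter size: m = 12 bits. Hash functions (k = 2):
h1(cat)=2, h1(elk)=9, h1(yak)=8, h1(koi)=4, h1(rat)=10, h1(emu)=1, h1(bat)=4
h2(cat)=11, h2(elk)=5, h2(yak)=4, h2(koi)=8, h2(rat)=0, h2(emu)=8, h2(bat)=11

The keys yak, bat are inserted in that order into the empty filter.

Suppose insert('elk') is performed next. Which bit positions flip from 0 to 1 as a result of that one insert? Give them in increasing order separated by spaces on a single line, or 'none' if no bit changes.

Answer: 5 9

Derivation:
Start: bits=000000000000
After insert 'yak': sets bits 4 8 -> bits=000010001000
After insert 'bat': sets bits 4 11 -> bits=000010001001
insert 'elk' would touch bits 5 9; currently bit5=0, bit9=0
Bits that are 0 among those (would change 0->1): 5 9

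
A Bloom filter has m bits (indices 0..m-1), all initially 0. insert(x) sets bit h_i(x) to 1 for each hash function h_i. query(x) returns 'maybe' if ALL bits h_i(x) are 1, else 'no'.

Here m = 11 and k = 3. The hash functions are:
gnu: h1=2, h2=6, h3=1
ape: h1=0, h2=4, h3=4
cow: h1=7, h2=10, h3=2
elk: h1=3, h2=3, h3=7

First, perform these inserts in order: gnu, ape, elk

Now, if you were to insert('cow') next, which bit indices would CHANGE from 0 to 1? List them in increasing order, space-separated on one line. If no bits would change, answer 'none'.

Start: bits=00000000000
After insert 'gnu': sets bits 1 2 6 -> bits=01100010000
After insert 'ape': sets bits 0 4 -> bits=11101010000
After insert 'elk': sets bits 3 7 -> bits=11111011000
insert 'cow' would touch bits 2 7 10; currently bit2=1, bit7=1, bit10=0
Bits that are 0 among those (would change 0->1): 10

Answer: 10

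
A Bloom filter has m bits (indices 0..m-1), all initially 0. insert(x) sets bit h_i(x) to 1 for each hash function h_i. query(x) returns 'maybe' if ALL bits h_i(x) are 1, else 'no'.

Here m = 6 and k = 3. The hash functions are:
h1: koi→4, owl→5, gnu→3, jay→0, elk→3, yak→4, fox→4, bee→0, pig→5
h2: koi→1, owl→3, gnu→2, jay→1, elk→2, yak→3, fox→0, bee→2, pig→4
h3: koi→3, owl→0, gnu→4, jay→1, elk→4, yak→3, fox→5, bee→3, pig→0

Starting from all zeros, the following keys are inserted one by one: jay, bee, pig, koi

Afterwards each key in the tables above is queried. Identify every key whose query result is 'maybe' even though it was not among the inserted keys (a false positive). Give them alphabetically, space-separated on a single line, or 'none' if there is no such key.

Answer: elk fox gnu owl yak

Derivation:
Start: bits=000000
After insert 'jay': sets bits 0 1 -> bits=110000
After insert 'bee': sets bits 0 2 3 -> bits=111100
After insert 'pig': sets bits 0 4 5 -> bits=111111
After insert 'koi': sets bits 1 3 4 -> bits=111111
Not inserted: elk fox gnu owl yak — query each against bits=111111:
query elk: checks bit2=1, bit3=1, bit4=1 (all 1) -> maybe => FALSE POSITIVE
query fox: checks bit0=1, bit4=1, bit5=1 (all 1) -> maybe => FALSE POSITIVE
query gnu: checks bit2=1, bit3=1, bit4=1 (all 1) -> maybe => FALSE POSITIVE
query owl: checks bit0=1, bit3=1, bit5=1 (all 1) -> maybe => FALSE POSITIVE
query yak: checks bit3=1, bit4=1 (all 1) -> maybe => FALSE POSITIVE
False positives (alphabetical): elk fox gnu owl yak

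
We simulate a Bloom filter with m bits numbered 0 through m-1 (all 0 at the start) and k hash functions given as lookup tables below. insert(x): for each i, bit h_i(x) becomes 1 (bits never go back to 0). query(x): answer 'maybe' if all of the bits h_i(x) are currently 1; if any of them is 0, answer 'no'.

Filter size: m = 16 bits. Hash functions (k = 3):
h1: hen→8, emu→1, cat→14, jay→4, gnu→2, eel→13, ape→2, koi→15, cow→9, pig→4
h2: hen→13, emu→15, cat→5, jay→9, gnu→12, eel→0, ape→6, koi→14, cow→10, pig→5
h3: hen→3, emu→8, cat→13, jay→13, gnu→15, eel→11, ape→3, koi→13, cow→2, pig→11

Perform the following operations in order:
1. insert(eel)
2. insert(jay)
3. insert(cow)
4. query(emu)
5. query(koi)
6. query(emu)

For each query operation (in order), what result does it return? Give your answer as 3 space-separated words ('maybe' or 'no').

Start: bits=0000000000000000
Op 1: insert eel -> sets bits 0 11 13 -> bits=1000000000010100
Op 2: insert jay -> sets bits 4 9 13 -> bits=1000100001010100
Op 3: insert cow -> sets bits 2 9 10 -> bits=1010100001110100
Op 4: query emu -> checks bit1=0, bit8=0, bit15=0 (has a 0) -> no
Op 5: query koi -> checks bit13=1, bit14=0, bit15=0 (has a 0) -> no
Op 6: query emu -> checks bit1=0, bit8=0, bit15=0 (has a 0) -> no
Query results in order: no no no

Answer: no no no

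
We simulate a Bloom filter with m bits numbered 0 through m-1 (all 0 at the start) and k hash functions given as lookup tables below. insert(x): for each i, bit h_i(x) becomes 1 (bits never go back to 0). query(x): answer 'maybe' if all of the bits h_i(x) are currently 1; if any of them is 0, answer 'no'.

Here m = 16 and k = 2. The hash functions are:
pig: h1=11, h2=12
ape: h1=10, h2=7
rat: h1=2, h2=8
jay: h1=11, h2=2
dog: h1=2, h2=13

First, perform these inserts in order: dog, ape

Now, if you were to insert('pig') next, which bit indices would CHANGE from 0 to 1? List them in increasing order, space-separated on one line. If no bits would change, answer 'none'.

Answer: 11 12

Derivation:
Start: bits=0000000000000000
After insert 'dog': sets bits 2 13 -> bits=0010000000000100
After insert 'ape': sets bits 7 10 -> bits=0010000100100100
insert 'pig' would touch bits 11 12; currently bit11=0, bit12=0
Bits that are 0 among those (would change 0->1): 11 12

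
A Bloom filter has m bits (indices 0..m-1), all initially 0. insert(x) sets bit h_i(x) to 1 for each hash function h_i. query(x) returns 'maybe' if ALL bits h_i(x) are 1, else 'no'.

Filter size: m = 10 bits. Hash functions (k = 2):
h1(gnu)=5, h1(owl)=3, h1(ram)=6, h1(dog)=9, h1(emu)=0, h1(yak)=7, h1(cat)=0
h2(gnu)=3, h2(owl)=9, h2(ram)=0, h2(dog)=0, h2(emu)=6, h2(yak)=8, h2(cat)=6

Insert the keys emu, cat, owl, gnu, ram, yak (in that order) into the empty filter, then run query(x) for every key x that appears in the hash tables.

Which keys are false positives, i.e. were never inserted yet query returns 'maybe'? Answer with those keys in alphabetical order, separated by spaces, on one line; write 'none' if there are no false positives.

Start: bits=0000000000
After insert 'emu': sets bits 0 6 -> bits=1000001000
After insert 'cat': sets bits 0 6 -> bits=1000001000
After insert 'owl': sets bits 3 9 -> bits=1001001001
After insert 'gnu': sets bits 3 5 -> bits=1001011001
After insert 'ram': sets bits 0 6 -> bits=1001011001
After insert 'yak': sets bits 7 8 -> bits=1001011111
Not inserted: dog — query each against bits=1001011111:
query dog: checks bit0=1, bit9=1 (all 1) -> maybe => FALSE POSITIVE
False positives (alphabetical): dog

Answer: dog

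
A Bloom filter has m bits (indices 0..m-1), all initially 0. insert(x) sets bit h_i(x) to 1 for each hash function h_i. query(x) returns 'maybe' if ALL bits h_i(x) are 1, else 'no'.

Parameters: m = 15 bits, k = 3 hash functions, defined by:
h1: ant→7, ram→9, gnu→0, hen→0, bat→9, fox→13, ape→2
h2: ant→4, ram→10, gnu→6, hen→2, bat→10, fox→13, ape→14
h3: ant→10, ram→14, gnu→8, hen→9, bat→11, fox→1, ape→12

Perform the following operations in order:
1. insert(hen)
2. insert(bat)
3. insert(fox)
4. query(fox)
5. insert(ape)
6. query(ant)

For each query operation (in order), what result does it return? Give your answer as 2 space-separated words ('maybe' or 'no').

Start: bits=000000000000000
Op 1: insert hen -> sets bits 0 2 9 -> bits=101000000100000
Op 2: insert bat -> sets bits 9 10 11 -> bits=101000000111000
Op 3: insert fox -> sets bits 1 13 -> bits=111000000111010
Op 4: query fox -> checks bit1=1, bit13=1 (all 1) -> maybe
Op 5: insert ape -> sets bits 2 12 14 -> bits=111000000111111
Op 6: query ant -> checks bit4=0, bit7=0, bit10=1 (has a 0) -> no
Query results in order: maybe no

Answer: maybe no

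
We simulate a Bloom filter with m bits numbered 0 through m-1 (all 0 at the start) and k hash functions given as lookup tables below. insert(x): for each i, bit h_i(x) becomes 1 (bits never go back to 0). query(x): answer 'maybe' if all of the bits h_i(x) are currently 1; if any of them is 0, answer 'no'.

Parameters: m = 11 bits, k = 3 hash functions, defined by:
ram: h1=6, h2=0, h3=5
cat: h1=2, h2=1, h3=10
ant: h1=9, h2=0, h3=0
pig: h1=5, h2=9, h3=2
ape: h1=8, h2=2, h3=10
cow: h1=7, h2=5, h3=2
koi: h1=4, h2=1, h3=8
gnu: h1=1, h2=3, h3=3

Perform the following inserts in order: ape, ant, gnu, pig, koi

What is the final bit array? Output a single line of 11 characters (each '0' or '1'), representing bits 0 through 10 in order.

Answer: 11111100111

Derivation:
Start: bits=00000000000
After insert 'ape': sets bits 2 8 10 -> bits=00100000101
After insert 'ant': sets bits 0 9 -> bits=10100000111
After insert 'gnu': sets bits 1 3 -> bits=11110000111
After insert 'pig': sets bits 2 5 9 -> bits=11110100111
After insert 'koi': sets bits 1 4 8 -> bits=11111100111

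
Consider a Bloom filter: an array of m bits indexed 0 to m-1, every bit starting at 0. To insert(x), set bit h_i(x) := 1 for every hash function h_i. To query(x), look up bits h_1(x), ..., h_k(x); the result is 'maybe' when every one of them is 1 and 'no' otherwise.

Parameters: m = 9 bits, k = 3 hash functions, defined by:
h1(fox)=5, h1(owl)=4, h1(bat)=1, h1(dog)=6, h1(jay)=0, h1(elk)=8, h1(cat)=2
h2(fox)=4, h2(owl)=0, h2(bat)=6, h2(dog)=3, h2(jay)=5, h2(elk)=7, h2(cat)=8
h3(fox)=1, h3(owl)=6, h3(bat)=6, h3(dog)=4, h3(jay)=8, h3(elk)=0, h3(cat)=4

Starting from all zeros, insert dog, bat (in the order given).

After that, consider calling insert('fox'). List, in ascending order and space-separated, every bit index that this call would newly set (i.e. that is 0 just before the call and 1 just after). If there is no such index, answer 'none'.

Start: bits=000000000
After insert 'dog': sets bits 3 4 6 -> bits=000110100
After insert 'bat': sets bits 1 6 -> bits=010110100
insert 'fox' would touch bits 1 4 5; currently bit1=1, bit4=1, bit5=0
Bits that are 0 among those (would change 0->1): 5

Answer: 5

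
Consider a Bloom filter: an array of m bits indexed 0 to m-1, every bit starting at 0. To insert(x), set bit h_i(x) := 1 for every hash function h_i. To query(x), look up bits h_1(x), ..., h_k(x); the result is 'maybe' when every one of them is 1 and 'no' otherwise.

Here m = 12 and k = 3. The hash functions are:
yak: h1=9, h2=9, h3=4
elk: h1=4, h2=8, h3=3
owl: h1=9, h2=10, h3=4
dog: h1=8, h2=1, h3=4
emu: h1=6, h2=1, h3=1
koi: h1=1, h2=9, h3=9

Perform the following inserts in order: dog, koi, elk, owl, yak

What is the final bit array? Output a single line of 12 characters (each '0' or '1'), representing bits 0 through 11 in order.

Start: bits=000000000000
After insert 'dog': sets bits 1 4 8 -> bits=010010001000
After insert 'koi': sets bits 1 9 -> bits=010010001100
After insert 'elk': sets bits 3 4 8 -> bits=010110001100
After insert 'owl': sets bits 4 9 10 -> bits=010110001110
After insert 'yak': sets bits 4 9 -> bits=010110001110

Answer: 010110001110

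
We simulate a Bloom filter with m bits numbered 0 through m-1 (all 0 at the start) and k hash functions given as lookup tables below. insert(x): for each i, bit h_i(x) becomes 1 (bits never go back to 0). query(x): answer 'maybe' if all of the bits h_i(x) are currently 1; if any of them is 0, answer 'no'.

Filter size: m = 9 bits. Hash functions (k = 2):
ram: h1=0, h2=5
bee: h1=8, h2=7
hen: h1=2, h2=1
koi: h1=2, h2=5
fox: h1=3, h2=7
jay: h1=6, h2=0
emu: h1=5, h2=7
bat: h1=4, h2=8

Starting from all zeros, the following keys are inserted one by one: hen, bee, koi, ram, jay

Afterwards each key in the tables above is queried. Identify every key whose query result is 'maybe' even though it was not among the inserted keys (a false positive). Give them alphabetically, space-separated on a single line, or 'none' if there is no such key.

Answer: emu

Derivation:
Start: bits=000000000
After insert 'hen': sets bits 1 2 -> bits=011000000
After insert 'bee': sets bits 7 8 -> bits=011000011
After insert 'koi': sets bits 2 5 -> bits=011001011
After insert 'ram': sets bits 0 5 -> bits=111001011
After insert 'jay': sets bits 0 6 -> bits=111001111
Not inserted: bat emu fox — query each against bits=111001111:
query bat: checks bit4=0, bit8=1 (has a 0) -> no => not a false positive
query emu: checks bit5=1, bit7=1 (all 1) -> maybe => FALSE POSITIVE
query fox: checks bit3=0, bit7=1 (has a 0) -> no => not a false positive
False positives (alphabetical): emu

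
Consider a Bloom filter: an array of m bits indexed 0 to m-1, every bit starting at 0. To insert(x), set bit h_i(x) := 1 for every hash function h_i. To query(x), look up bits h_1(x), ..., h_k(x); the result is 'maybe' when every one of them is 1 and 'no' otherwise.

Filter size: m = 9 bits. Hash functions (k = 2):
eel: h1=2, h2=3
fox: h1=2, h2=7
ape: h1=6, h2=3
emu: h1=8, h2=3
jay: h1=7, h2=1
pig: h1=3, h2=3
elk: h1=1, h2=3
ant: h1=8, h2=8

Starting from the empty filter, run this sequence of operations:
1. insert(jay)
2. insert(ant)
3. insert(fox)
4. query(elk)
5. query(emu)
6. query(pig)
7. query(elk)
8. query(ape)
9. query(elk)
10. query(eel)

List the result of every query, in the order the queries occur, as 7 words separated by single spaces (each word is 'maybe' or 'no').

Start: bits=000000000
Op 1: insert jay -> sets bits 1 7 -> bits=010000010
Op 2: insert ant -> sets bits 8 -> bits=010000011
Op 3: insert fox -> sets bits 2 7 -> bits=011000011
Op 4: query elk -> checks bit1=1, bit3=0 (has a 0) -> no
Op 5: query emu -> checks bit3=0, bit8=1 (has a 0) -> no
Op 6: query pig -> checks bit3=0 (has a 0) -> no
Op 7: query elk -> checks bit1=1, bit3=0 (has a 0) -> no
Op 8: query ape -> checks bit3=0, bit6=0 (has a 0) -> no
Op 9: query elk -> checks bit1=1, bit3=0 (has a 0) -> no
Op 10: query eel -> checks bit2=1, bit3=0 (has a 0) -> no
Query results in order: no no no no no no no

Answer: no no no no no no no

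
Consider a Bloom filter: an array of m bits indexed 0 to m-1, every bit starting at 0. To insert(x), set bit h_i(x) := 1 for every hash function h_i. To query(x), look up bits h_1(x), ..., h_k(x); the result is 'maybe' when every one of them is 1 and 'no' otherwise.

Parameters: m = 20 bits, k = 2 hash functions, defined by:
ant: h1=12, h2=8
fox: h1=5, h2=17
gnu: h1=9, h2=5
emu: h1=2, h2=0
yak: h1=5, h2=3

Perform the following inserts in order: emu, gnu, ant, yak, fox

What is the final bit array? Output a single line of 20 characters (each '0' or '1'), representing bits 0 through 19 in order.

Start: bits=00000000000000000000
After insert 'emu': sets bits 0 2 -> bits=10100000000000000000
After insert 'gnu': sets bits 5 9 -> bits=10100100010000000000
After insert 'ant': sets bits 8 12 -> bits=10100100110010000000
After insert 'yak': sets bits 3 5 -> bits=10110100110010000000
After insert 'fox': sets bits 5 17 -> bits=10110100110010000100

Answer: 10110100110010000100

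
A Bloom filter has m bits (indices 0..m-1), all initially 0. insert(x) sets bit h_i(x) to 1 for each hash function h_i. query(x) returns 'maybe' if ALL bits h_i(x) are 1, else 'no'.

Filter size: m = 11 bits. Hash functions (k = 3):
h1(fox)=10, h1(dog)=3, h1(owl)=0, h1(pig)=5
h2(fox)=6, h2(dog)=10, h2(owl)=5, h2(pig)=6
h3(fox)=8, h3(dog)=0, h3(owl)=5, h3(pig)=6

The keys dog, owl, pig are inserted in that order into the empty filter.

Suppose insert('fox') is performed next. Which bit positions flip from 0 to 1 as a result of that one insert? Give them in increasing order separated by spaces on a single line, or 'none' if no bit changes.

Answer: 8

Derivation:
Start: bits=00000000000
After insert 'dog': sets bits 0 3 10 -> bits=10010000001
After insert 'owl': sets bits 0 5 -> bits=10010100001
After insert 'pig': sets bits 5 6 -> bits=10010110001
insert 'fox' would touch bits 6 8 10; currently bit6=1, bit8=0, bit10=1
Bits that are 0 among those (would change 0->1): 8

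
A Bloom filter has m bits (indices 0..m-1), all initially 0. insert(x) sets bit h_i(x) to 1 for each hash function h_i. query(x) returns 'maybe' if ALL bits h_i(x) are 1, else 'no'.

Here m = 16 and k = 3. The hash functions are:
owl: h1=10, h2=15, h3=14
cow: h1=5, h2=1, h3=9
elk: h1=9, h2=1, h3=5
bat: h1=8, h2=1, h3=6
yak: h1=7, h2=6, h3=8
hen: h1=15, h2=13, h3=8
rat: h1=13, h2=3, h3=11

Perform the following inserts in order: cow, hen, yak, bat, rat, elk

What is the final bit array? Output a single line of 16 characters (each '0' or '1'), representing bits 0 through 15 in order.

Answer: 0101011111010101

Derivation:
Start: bits=0000000000000000
After insert 'cow': sets bits 1 5 9 -> bits=0100010001000000
After insert 'hen': sets bits 8 13 15 -> bits=0100010011000101
After insert 'yak': sets bits 6 7 8 -> bits=0100011111000101
After insert 'bat': sets bits 1 6 8 -> bits=0100011111000101
After insert 'rat': sets bits 3 11 13 -> bits=0101011111010101
After insert 'elk': sets bits 1 5 9 -> bits=0101011111010101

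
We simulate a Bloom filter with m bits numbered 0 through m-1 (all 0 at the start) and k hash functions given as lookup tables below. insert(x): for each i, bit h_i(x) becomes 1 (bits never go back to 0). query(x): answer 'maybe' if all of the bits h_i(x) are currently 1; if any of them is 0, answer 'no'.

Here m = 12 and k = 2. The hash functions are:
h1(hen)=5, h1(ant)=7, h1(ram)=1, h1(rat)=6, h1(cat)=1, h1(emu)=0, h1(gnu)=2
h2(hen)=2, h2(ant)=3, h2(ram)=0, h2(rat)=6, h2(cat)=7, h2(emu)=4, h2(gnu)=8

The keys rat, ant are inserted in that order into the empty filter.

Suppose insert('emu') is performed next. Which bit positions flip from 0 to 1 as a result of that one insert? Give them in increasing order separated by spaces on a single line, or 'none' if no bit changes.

Answer: 0 4

Derivation:
Start: bits=000000000000
After insert 'rat': sets bits 6 -> bits=000000100000
After insert 'ant': sets bits 3 7 -> bits=000100110000
insert 'emu' would touch bits 0 4; currently bit0=0, bit4=0
Bits that are 0 among those (would change 0->1): 0 4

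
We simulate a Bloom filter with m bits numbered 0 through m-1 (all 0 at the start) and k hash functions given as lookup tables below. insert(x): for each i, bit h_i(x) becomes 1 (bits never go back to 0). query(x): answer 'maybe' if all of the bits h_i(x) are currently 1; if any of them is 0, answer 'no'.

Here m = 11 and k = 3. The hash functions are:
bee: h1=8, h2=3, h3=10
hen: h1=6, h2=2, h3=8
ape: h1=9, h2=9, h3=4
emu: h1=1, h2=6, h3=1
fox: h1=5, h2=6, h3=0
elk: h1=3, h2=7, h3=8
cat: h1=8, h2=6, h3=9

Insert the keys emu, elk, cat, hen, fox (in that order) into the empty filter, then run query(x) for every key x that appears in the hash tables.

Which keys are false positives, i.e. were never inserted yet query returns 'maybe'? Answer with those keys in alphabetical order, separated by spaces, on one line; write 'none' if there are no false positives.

Start: bits=00000000000
After insert 'emu': sets bits 1 6 -> bits=01000010000
After insert 'elk': sets bits 3 7 8 -> bits=01010011100
After insert 'cat': sets bits 6 8 9 -> bits=01010011110
After insert 'hen': sets bits 2 6 8 -> bits=01110011110
After insert 'fox': sets bits 0 5 6 -> bits=11110111110
Not inserted: ape bee — query each against bits=11110111110:
query ape: checks bit4=0, bit9=1 (has a 0) -> no => not a false positive
query bee: checks bit3=1, bit8=1, bit10=0 (has a 0) -> no => not a false positive
False positives (alphabetical): none

Answer: none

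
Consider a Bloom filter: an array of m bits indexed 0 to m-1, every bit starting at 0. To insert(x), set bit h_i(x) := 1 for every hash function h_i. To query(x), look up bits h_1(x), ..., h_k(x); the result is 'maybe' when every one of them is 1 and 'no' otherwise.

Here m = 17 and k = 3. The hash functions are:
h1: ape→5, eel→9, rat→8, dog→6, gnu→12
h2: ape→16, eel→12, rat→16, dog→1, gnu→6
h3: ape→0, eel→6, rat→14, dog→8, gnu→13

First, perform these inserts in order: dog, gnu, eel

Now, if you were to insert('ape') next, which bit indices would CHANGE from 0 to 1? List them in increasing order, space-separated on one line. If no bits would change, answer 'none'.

Answer: 0 5 16

Derivation:
Start: bits=00000000000000000
After insert 'dog': sets bits 1 6 8 -> bits=01000010100000000
After insert 'gnu': sets bits 6 12 13 -> bits=01000010100011000
After insert 'eel': sets bits 6 9 12 -> bits=01000010110011000
insert 'ape' would touch bits 0 5 16; currently bit0=0, bit5=0, bit16=0
Bits that are 0 among those (would change 0->1): 0 5 16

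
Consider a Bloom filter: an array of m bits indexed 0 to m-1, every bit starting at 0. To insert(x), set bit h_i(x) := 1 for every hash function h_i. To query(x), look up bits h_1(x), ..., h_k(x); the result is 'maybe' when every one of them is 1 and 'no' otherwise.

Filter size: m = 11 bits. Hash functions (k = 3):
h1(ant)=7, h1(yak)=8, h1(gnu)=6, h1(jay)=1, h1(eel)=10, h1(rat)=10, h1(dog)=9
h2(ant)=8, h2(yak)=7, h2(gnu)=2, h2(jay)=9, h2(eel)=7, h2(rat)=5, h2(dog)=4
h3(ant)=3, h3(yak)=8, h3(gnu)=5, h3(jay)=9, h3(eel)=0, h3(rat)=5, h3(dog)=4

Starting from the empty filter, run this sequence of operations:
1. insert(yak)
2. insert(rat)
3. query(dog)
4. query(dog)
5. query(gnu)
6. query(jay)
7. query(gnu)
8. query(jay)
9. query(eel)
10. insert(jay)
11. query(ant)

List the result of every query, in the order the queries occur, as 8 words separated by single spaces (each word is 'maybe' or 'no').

Start: bits=00000000000
Op 1: insert yak -> sets bits 7 8 -> bits=00000001100
Op 2: insert rat -> sets bits 5 10 -> bits=00000101101
Op 3: query dog -> checks bit4=0, bit9=0 (has a 0) -> no
Op 4: query dog -> checks bit4=0, bit9=0 (has a 0) -> no
Op 5: query gnu -> checks bit2=0, bit5=1, bit6=0 (has a 0) -> no
Op 6: query jay -> checks bit1=0, bit9=0 (has a 0) -> no
Op 7: query gnu -> checks bit2=0, bit5=1, bit6=0 (has a 0) -> no
Op 8: query jay -> checks bit1=0, bit9=0 (has a 0) -> no
Op 9: query eel -> checks bit0=0, bit7=1, bit10=1 (has a 0) -> no
Op 10: insert jay -> sets bits 1 9 -> bits=01000101111
Op 11: query ant -> checks bit3=0, bit7=1, bit8=1 (has a 0) -> no
Query results in order: no no no no no no no no

Answer: no no no no no no no no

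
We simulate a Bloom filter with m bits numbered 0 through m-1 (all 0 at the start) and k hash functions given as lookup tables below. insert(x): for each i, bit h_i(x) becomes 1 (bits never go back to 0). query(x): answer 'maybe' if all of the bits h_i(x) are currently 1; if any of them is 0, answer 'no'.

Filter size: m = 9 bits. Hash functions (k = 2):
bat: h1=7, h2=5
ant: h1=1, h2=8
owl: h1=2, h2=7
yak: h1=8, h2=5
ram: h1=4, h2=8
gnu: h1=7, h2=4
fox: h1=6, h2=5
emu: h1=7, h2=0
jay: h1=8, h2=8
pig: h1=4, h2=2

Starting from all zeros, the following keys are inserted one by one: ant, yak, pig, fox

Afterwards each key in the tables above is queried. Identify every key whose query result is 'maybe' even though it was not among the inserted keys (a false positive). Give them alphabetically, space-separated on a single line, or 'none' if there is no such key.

Answer: jay ram

Derivation:
Start: bits=000000000
After insert 'ant': sets bits 1 8 -> bits=010000001
After insert 'yak': sets bits 5 8 -> bits=010001001
After insert 'pig': sets bits 2 4 -> bits=011011001
After insert 'fox': sets bits 5 6 -> bits=011011101
Not inserted: bat emu gnu jay owl ram — query each against bits=011011101:
query bat: checks bit5=1, bit7=0 (has a 0) -> no => not a false positive
query emu: checks bit0=0, bit7=0 (has a 0) -> no => not a false positive
query gnu: checks bit4=1, bit7=0 (has a 0) -> no => not a false positive
query jay: checks bit8=1 (all 1) -> maybe => FALSE POSITIVE
query owl: checks bit2=1, bit7=0 (has a 0) -> no => not a false positive
query ram: checks bit4=1, bit8=1 (all 1) -> maybe => FALSE POSITIVE
False positives (alphabetical): jay ram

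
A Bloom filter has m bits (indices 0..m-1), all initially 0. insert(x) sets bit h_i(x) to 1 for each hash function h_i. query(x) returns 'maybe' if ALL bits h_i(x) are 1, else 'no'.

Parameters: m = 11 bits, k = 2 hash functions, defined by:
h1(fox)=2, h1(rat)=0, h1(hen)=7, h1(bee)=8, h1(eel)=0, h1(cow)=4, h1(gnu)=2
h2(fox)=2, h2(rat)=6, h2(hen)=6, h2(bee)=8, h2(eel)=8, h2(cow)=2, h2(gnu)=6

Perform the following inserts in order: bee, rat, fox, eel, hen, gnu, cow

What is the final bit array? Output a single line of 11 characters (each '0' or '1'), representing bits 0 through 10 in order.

Start: bits=00000000000
After insert 'bee': sets bits 8 -> bits=00000000100
After insert 'rat': sets bits 0 6 -> bits=10000010100
After insert 'fox': sets bits 2 -> bits=10100010100
After insert 'eel': sets bits 0 8 -> bits=10100010100
After insert 'hen': sets bits 6 7 -> bits=10100011100
After insert 'gnu': sets bits 2 6 -> bits=10100011100
After insert 'cow': sets bits 2 4 -> bits=10101011100

Answer: 10101011100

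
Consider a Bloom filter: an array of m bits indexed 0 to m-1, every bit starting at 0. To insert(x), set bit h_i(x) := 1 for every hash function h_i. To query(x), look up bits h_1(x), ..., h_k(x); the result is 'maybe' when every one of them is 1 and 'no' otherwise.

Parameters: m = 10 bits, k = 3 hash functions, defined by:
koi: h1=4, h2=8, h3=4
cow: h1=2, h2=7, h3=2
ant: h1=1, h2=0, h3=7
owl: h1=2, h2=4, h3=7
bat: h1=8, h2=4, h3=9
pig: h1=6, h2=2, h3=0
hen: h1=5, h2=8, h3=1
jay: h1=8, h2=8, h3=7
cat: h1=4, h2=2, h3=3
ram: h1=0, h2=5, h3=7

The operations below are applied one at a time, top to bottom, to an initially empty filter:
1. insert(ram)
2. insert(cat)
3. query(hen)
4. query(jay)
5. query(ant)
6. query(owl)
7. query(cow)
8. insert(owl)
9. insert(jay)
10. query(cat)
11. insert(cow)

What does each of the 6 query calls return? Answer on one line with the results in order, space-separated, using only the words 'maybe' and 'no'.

Start: bits=0000000000
Op 1: insert ram -> sets bits 0 5 7 -> bits=1000010100
Op 2: insert cat -> sets bits 2 3 4 -> bits=1011110100
Op 3: query hen -> checks bit1=0, bit5=1, bit8=0 (has a 0) -> no
Op 4: query jay -> checks bit7=1, bit8=0 (has a 0) -> no
Op 5: query ant -> checks bit0=1, bit1=0, bit7=1 (has a 0) -> no
Op 6: query owl -> checks bit2=1, bit4=1, bit7=1 (all 1) -> maybe
Op 7: query cow -> checks bit2=1, bit7=1 (all 1) -> maybe
Op 8: insert owl -> sets bits 2 4 7 -> bits=1011110100
Op 9: insert jay -> sets bits 7 8 -> bits=1011110110
Op 10: query cat -> checks bit2=1, bit3=1, bit4=1 (all 1) -> maybe
Op 11: insert cow -> sets bits 2 7 -> bits=1011110110
Query results in order: no no no maybe maybe maybe

Answer: no no no maybe maybe maybe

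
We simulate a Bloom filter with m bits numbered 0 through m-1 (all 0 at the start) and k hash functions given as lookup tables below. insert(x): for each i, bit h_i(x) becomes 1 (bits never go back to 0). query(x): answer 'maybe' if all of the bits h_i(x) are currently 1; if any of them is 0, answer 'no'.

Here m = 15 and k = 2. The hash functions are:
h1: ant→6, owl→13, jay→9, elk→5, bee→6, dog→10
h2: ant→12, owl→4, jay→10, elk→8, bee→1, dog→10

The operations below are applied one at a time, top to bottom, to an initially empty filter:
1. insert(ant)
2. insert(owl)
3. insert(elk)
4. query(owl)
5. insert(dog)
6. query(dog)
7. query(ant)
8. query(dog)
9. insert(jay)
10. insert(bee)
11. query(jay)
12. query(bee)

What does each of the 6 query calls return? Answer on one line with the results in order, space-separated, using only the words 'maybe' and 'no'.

Start: bits=000000000000000
Op 1: insert ant -> sets bits 6 12 -> bits=000000100000100
Op 2: insert owl -> sets bits 4 13 -> bits=000010100000110
Op 3: insert elk -> sets bits 5 8 -> bits=000011101000110
Op 4: query owl -> checks bit4=1, bit13=1 (all 1) -> maybe
Op 5: insert dog -> sets bits 10 -> bits=000011101010110
Op 6: query dog -> checks bit10=1 (all 1) -> maybe
Op 7: query ant -> checks bit6=1, bit12=1 (all 1) -> maybe
Op 8: query dog -> checks bit10=1 (all 1) -> maybe
Op 9: insert jay -> sets bits 9 10 -> bits=000011101110110
Op 10: insert bee -> sets bits 1 6 -> bits=010011101110110
Op 11: query jay -> checks bit9=1, bit10=1 (all 1) -> maybe
Op 12: query bee -> checks bit1=1, bit6=1 (all 1) -> maybe
Query results in order: maybe maybe maybe maybe maybe maybe

Answer: maybe maybe maybe maybe maybe maybe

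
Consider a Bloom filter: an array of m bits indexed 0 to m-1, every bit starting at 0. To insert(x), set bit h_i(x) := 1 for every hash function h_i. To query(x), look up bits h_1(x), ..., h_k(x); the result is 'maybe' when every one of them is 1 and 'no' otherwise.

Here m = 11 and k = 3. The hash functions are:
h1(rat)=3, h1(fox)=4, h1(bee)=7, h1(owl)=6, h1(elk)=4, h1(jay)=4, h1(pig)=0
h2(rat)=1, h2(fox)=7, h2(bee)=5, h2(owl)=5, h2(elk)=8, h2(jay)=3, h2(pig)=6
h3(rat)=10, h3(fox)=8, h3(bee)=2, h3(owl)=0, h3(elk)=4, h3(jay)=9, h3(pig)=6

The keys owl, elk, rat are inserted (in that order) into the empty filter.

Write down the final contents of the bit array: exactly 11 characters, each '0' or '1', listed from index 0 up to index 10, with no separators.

Answer: 11011110101

Derivation:
Start: bits=00000000000
After insert 'owl': sets bits 0 5 6 -> bits=10000110000
After insert 'elk': sets bits 4 8 -> bits=10001110100
After insert 'rat': sets bits 1 3 10 -> bits=11011110101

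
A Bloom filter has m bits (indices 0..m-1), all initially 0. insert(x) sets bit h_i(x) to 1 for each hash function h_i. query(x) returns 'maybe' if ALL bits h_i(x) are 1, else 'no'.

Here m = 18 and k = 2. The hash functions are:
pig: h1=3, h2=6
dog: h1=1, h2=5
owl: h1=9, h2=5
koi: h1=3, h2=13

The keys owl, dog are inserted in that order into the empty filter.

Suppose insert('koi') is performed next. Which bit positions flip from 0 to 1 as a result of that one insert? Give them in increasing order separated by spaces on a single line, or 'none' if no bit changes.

Answer: 3 13

Derivation:
Start: bits=000000000000000000
After insert 'owl': sets bits 5 9 -> bits=000001000100000000
After insert 'dog': sets bits 1 5 -> bits=010001000100000000
insert 'koi' would touch bits 3 13; currently bit3=0, bit13=0
Bits that are 0 among those (would change 0->1): 3 13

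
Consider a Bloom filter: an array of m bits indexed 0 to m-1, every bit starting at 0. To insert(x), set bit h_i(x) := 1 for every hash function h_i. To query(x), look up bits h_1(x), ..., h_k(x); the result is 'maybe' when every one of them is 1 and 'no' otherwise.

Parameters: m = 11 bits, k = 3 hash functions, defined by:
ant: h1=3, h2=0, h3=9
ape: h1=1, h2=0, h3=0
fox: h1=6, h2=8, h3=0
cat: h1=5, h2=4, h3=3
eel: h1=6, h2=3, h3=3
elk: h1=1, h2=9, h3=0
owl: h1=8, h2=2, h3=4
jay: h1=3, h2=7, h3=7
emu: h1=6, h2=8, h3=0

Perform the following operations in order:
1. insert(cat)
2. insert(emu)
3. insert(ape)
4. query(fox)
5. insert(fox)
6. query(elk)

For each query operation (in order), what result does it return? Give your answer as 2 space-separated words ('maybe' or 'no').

Start: bits=00000000000
Op 1: insert cat -> sets bits 3 4 5 -> bits=00011100000
Op 2: insert emu -> sets bits 0 6 8 -> bits=10011110100
Op 3: insert ape -> sets bits 0 1 -> bits=11011110100
Op 4: query fox -> checks bit0=1, bit6=1, bit8=1 (all 1) -> maybe
Op 5: insert fox -> sets bits 0 6 8 -> bits=11011110100
Op 6: query elk -> checks bit0=1, bit1=1, bit9=0 (has a 0) -> no
Query results in order: maybe no

Answer: maybe no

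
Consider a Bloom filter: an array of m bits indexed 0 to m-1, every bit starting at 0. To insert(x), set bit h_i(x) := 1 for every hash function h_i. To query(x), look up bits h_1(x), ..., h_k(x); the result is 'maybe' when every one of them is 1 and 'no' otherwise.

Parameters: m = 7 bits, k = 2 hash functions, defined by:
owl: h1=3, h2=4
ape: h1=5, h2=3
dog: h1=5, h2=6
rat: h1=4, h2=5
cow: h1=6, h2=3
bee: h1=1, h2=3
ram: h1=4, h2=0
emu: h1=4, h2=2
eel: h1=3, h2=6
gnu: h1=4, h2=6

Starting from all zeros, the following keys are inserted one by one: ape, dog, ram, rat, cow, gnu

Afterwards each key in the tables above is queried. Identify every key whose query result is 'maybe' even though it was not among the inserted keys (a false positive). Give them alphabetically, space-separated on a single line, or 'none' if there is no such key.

Start: bits=0000000
After insert 'ape': sets bits 3 5 -> bits=0001010
After insert 'dog': sets bits 5 6 -> bits=0001011
After insert 'ram': sets bits 0 4 -> bits=1001111
After insert 'rat': sets bits 4 5 -> bits=1001111
After insert 'cow': sets bits 3 6 -> bits=1001111
After insert 'gnu': sets bits 4 6 -> bits=1001111
Not inserted: bee eel emu owl — query each against bits=1001111:
query bee: checks bit1=0, bit3=1 (has a 0) -> no => not a false positive
query eel: checks bit3=1, bit6=1 (all 1) -> maybe => FALSE POSITIVE
query emu: checks bit2=0, bit4=1 (has a 0) -> no => not a false positive
query owl: checks bit3=1, bit4=1 (all 1) -> maybe => FALSE POSITIVE
False positives (alphabetical): eel owl

Answer: eel owl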